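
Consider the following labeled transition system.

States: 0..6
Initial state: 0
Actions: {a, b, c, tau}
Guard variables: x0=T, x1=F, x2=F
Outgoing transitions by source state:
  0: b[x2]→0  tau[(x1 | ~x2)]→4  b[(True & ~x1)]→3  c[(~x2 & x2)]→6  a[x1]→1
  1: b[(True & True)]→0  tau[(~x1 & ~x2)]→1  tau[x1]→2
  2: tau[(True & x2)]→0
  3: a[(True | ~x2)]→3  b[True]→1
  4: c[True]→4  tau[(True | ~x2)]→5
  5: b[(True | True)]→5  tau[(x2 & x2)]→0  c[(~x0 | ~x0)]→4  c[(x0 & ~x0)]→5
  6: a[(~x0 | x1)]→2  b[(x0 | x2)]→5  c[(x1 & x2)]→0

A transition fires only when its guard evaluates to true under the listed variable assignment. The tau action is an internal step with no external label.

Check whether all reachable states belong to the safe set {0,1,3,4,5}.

Allowed set {0,1,3,4,5}
R = {0,1,3,4,5}
  0: ✓
  1: ✓
  3: ✓
  4: ✓
  5: ✓

Answer: INVARIANT HOLDS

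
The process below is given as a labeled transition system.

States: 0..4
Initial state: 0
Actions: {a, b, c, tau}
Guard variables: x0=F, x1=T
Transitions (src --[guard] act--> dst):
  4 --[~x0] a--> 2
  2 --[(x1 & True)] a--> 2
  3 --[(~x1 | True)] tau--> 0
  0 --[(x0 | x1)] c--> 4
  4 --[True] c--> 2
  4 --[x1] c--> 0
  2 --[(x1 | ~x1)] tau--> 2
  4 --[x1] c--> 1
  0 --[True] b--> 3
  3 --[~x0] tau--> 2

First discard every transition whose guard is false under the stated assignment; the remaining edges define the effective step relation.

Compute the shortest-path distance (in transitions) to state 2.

Breadth-first toward 2:
  L0 = {0}
  L1 = {3,4}
  L2 = {1,2}
depth(2)=2, e.g. b·tau

Answer: 2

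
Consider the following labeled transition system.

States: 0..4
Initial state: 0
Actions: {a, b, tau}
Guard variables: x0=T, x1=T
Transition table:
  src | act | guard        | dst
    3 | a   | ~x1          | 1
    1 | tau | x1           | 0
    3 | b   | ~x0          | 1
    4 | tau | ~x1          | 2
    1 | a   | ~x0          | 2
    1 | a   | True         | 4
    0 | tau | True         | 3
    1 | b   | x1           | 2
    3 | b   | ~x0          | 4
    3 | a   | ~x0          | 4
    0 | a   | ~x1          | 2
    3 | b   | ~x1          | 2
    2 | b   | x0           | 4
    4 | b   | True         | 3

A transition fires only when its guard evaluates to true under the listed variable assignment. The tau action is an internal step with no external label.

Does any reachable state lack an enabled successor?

Reachable = {0,3}
  0: tau→3  [1 out]
  3: ∅  [no exit]
witness 3: tau

Answer: DEADLOCK at state 3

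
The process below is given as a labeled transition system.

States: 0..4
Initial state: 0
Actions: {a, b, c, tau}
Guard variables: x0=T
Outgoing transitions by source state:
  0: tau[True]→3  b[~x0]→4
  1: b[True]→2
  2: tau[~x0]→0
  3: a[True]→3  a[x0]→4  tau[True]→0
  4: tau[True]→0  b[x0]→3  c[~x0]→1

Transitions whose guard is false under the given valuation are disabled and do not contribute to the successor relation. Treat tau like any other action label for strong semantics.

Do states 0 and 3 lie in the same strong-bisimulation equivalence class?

Compute ~ classes (split until stable):
  round 0: {{0,1,2,3,4}}
  round 1: {{0},{1},{2},{3},{4}}
5 equivalence class(es) (converged in 2)
[0]={0}  [3]={3}

Answer: NOT BISIMILAR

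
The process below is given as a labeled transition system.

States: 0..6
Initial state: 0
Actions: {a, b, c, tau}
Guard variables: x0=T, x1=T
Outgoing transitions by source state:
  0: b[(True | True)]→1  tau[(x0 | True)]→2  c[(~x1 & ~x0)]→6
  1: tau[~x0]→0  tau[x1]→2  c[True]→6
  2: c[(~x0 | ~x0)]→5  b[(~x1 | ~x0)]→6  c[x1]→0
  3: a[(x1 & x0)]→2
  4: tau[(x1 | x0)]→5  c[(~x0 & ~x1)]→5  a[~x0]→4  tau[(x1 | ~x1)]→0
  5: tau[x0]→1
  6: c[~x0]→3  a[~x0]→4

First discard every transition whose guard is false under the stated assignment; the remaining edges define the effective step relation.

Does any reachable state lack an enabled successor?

Answer: DEADLOCK at state 6

Working:
Reachable = {0,1,2,6}
  0: b→1  tau→2  [2 out]
  1: c→6  tau→2  [2 out]
  2: c→0  [1 out]
  6: ∅  [deadlock]
trace reaching 6: b·c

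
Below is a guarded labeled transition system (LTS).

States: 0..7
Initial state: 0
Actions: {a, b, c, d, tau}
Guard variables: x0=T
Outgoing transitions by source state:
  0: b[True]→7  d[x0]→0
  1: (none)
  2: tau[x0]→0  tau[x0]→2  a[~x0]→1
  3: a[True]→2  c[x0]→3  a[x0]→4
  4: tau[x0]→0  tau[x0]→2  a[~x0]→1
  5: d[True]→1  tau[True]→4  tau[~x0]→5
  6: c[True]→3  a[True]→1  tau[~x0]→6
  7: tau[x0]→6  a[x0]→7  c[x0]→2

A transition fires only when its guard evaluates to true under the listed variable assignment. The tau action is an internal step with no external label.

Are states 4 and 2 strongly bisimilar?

Answer: BISIMILAR

Working:
Compute ~ classes (split until stable):
  round 0: {{0,1,2,3,4,5,6,7}}
  round 1: {{0},{1},{2,4},{3,6},{5},{7}}
  round 2: {{0},{1},{2,4},{3},{5},{6},{7}}
Fixed point at round 3; 7 class(es).
[4]={2,4}  [2]={2,4}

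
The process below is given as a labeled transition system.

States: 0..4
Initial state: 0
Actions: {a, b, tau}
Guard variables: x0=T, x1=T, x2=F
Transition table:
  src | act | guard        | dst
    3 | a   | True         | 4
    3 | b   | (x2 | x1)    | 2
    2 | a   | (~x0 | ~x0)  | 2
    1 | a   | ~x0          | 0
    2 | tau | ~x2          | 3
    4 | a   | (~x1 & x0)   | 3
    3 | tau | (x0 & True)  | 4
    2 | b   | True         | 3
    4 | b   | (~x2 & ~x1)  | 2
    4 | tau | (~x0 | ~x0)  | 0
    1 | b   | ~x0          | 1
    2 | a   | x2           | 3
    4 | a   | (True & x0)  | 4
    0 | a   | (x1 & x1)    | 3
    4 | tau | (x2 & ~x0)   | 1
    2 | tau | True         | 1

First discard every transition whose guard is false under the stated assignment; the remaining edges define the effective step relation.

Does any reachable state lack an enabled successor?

Answer: DEADLOCK at state 1

Trace:
Reach set: {0,1,2,3,4}
  0: a→3  [deg 1]
  1: ∅  [deadlock]
  2: b→3  tau→1  tau→3  [deg 3]
  3: a→4  b→2  tau→4  [deg 3]
  4: a→4  [deg 1]
Path to 1: a·b·tau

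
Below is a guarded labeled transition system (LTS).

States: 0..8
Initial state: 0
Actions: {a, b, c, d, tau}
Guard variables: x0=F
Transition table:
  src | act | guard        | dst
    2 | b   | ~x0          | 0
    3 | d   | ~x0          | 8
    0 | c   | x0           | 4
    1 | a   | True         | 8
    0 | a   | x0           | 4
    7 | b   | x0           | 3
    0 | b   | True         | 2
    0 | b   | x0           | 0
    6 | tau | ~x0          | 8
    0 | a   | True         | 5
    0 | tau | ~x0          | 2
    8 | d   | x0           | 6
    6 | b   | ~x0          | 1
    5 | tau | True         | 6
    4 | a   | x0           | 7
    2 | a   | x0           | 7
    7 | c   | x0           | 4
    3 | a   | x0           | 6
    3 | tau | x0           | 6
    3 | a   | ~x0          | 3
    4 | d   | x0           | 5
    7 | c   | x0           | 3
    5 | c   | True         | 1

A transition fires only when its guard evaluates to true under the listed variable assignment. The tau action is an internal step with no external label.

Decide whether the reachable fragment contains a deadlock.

Reach set: {0,1,2,5,6,8}
  0: a→5  b→2  tau→2  [deg 3]
  1: a→8  [deg 1]
  2: b→0  [deg 1]
  5: c→1  tau→6  [deg 2]
  6: b→1  tau→8  [deg 2]
  8: ∅  [no exit]
Path to 8: a·tau·tau

Answer: DEADLOCK at state 8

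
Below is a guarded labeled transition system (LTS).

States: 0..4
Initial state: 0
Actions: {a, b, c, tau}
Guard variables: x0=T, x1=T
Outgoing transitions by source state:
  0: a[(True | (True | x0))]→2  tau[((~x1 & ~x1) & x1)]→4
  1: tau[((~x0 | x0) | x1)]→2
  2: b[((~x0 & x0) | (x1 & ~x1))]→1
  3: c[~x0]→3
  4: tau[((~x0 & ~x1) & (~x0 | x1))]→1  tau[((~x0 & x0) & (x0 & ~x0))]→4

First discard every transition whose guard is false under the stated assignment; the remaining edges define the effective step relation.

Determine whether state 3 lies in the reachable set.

Answer: UNREACHABLE

Trace:
Guard filter leaves 2 enabled edge(s).
depth 0: {0}
depth 1: {2}  cumulative {0,2}
Reachable = {0,2}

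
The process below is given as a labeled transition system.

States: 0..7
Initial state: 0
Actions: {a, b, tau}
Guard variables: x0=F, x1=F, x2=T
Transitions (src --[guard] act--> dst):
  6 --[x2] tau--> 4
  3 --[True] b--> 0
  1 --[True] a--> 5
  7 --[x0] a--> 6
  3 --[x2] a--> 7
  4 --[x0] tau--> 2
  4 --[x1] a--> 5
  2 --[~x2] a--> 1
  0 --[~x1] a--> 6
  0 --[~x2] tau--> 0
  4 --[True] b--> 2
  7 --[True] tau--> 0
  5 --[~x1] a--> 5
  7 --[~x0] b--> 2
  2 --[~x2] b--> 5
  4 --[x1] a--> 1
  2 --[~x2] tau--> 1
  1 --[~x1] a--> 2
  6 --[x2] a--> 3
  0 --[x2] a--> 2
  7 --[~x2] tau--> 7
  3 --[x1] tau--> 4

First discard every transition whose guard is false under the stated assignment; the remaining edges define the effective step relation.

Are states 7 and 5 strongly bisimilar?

Answer: NOT BISIMILAR

Trace:
Bisimulation quotient by refinement:
  π0 = {{0,1,2,3,4,5,6,7}}
  π1 = {{0,1,5},{2},{3},{4},{6},{7}}
  π2 = {{0},{1},{2},{3},{4},{5},{6},{7}}
Fixed point at round 3; 8 class(es).
[7]={7}  [5]={5}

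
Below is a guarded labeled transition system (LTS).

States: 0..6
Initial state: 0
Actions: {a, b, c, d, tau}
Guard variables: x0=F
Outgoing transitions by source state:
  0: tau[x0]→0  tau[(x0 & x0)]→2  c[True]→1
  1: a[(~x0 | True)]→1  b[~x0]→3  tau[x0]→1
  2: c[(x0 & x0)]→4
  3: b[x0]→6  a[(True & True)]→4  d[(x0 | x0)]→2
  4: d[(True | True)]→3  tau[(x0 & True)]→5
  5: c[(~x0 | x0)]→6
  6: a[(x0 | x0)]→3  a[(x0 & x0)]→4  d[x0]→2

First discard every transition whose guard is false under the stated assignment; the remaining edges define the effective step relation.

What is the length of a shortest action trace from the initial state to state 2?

Breadth-first toward 2:
  depth 0: {0}
  depth 1: {1}
  depth 2: {3}
  depth 3: {4}
2 never appears.

Answer: UNREACHABLE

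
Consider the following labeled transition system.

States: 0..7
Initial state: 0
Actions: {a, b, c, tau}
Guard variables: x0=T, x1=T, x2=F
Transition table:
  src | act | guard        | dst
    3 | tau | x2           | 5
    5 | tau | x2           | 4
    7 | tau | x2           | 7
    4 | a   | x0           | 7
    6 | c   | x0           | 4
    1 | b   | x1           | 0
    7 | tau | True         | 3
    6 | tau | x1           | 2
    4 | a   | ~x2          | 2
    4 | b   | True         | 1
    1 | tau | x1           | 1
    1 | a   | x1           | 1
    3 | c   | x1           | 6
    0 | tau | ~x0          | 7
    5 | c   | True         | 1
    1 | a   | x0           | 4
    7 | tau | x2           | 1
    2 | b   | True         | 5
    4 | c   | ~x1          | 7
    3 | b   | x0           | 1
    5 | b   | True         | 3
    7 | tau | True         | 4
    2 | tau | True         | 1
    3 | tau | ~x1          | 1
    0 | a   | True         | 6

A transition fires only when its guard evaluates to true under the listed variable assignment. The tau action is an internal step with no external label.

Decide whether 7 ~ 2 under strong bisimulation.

Answer: NOT BISIMILAR

Trace:
Compute ~ classes (split until stable):
  round 0: {{0,1,2,3,4,5,6,7}}
  round 1: {{0},{1},{2},{3,5},{4},{6},{7}}
  round 2: {{0},{1},{2},{3},{4},{5},{6},{7}}
stable after 3 split(s): 8 block(s)
class of 7: {7}; class of 2: {2}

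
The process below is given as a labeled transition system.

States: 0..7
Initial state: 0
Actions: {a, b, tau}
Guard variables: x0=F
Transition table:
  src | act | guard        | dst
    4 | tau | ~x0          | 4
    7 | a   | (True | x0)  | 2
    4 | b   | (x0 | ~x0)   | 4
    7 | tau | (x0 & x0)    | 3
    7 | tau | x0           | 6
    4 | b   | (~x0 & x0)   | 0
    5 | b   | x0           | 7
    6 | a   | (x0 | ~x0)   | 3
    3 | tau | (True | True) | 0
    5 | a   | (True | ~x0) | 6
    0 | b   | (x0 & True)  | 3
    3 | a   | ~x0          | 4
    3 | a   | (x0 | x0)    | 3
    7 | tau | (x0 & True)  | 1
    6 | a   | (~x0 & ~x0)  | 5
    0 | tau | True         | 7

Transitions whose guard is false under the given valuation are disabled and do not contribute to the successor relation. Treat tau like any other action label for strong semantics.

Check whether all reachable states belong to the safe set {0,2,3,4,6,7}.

Answer: INVARIANT HOLDS

Working:
Allowed set {0,2,3,4,6,7}
R = {0,2,7}
  0: safe
  2: safe
  7: safe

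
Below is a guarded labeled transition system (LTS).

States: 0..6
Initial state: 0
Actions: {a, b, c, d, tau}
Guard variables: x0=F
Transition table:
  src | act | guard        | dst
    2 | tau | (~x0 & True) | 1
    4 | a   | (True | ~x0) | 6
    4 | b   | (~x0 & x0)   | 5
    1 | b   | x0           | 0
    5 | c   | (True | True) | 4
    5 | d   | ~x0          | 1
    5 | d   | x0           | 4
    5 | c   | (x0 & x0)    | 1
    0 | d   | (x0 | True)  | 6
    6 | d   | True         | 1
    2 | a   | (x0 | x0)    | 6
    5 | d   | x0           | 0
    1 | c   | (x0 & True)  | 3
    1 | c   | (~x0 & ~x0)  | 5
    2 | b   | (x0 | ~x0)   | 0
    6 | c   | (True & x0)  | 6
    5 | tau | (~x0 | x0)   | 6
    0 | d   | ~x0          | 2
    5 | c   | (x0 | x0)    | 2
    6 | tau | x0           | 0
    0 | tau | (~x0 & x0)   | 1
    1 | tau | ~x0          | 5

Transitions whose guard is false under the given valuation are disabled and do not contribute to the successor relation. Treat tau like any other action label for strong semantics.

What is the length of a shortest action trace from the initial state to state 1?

Answer: 2

Working:
Breadth-first toward 1:
  depth 0: {0}
  depth 1: {2,6}
  depth 2: {1}
1 enters at depth 2; path d·tau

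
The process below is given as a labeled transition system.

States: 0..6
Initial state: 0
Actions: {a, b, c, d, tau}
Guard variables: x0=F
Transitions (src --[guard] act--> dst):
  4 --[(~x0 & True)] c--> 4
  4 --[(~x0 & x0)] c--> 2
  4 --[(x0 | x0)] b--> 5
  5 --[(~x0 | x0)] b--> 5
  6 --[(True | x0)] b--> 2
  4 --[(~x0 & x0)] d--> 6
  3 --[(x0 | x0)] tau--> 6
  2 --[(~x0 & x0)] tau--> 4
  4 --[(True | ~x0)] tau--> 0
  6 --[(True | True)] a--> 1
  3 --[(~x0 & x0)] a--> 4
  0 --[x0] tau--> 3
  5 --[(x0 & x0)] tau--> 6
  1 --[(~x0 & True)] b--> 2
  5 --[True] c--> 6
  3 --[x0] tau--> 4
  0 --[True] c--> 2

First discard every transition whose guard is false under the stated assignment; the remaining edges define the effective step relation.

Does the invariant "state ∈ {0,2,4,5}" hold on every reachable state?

Safe = {0,2,4,5}
R = {0,2}
  0: ✓
  2: ✓

Answer: INVARIANT HOLDS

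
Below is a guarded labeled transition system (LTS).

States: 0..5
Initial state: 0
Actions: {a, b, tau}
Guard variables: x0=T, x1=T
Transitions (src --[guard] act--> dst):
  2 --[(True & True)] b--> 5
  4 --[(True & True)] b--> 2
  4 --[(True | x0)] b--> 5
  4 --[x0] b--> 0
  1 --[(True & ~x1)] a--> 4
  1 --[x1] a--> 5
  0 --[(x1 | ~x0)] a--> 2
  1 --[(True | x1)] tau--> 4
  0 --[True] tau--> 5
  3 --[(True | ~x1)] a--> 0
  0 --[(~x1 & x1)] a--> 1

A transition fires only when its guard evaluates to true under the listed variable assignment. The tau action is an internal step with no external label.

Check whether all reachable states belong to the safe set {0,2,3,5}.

Answer: INVARIANT HOLDS

Analysis:
Inv-set: {0,2,3,5}
Reachable = {0,2,5}
  0: ok
  2: ok
  5: ok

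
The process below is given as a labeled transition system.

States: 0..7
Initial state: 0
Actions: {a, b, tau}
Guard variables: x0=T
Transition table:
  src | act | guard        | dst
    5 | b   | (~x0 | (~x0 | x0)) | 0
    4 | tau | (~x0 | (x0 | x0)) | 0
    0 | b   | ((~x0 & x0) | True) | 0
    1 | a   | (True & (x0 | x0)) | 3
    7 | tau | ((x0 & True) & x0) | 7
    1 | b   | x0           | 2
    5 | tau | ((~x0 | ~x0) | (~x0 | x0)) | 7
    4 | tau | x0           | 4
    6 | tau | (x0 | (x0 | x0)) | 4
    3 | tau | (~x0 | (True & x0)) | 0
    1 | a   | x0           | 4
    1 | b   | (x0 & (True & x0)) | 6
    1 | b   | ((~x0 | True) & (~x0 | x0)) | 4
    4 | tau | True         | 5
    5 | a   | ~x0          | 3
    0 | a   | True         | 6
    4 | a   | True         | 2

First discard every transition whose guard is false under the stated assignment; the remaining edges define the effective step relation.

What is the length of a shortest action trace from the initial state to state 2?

Answer: 3

Trace:
BFS to 2:
  L0 = {0}
  L1 = {6}
  L2 = {4}
  L3 = {2,5}
depth(2)=3, e.g. a·tau·a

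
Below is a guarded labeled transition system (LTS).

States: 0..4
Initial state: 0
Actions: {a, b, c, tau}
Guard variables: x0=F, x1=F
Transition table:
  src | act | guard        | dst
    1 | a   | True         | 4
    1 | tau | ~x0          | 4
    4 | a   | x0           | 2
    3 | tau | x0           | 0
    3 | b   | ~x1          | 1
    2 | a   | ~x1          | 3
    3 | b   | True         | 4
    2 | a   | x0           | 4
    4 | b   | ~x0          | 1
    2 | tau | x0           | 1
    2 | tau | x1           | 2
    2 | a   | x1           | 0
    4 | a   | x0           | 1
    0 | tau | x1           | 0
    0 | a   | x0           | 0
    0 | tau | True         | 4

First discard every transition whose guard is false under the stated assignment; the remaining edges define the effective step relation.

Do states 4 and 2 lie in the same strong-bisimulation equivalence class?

Bisimulation quotient by refinement:
  π0 = {{0,1,2,3,4}}
  π1 = {{0},{1},{2},{3,4}}
  π2 = {{0},{1},{2},{3},{4}}
5 equivalence class(es) (converged in 3)
4∈{4}, 2∈{2}

Answer: NOT BISIMILAR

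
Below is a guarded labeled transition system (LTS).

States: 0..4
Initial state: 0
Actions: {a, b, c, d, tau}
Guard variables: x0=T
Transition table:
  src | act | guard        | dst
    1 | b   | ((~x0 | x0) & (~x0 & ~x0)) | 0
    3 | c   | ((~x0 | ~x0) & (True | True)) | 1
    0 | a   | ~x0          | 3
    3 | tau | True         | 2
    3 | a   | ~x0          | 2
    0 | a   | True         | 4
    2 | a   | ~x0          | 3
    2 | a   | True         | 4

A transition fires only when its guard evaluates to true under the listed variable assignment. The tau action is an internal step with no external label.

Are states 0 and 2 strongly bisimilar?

Answer: BISIMILAR

Analysis:
Compute ~ classes (split until stable):
  round 0: {{0,1,2,3,4}}
  round 1: {{0,2},{1,4},{3}}
Fixed point at round 2; 3 class(es).
[0]={0,2}  [2]={0,2}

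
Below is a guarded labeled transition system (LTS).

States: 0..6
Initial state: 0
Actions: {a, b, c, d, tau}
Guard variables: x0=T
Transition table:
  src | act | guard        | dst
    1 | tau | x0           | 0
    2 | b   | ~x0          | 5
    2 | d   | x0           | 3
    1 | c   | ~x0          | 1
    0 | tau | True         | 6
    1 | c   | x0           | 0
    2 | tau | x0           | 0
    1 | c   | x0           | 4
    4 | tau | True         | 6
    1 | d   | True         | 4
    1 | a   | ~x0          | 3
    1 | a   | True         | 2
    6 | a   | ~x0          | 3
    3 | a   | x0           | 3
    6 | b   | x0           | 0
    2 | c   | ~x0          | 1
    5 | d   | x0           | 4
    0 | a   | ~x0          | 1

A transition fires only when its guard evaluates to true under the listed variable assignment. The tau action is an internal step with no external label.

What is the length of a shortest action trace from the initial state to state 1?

BFS to 1:
  depth 0: {0}
  depth 1: {6}
1 never appears.

Answer: UNREACHABLE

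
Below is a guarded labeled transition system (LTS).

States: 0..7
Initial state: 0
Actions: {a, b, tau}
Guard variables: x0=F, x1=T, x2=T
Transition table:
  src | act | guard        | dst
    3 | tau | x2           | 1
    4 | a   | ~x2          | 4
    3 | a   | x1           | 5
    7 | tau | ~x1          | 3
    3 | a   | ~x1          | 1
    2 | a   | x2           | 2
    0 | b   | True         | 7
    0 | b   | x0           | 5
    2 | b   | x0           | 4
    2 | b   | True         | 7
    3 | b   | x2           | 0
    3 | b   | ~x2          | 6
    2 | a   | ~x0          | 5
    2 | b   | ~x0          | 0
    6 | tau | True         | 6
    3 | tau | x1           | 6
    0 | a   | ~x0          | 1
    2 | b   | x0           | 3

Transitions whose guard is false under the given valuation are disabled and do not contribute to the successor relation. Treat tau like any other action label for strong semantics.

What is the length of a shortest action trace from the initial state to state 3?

BFS to 3:
  Layer 0: {0}
  Layer 1: {1,7}
3 never appears.

Answer: UNREACHABLE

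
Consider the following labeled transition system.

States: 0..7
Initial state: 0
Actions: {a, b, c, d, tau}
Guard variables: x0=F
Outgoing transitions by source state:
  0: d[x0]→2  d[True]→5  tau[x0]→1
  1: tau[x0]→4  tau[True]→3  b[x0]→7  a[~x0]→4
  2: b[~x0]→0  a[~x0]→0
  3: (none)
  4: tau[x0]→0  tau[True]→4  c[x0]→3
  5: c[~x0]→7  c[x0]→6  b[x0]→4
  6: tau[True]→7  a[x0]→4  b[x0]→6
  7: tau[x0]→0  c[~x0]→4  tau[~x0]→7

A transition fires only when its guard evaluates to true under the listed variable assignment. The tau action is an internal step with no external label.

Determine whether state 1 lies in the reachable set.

Guard filter leaves 10 enabled edge(s).
L0 = {0}
L1 = {5}  total {0,5}
L2 = {7}  total {0,5,7}
L3 = {4}  total {0,4,5,7}
Reach set: {0,4,5,7}

Answer: UNREACHABLE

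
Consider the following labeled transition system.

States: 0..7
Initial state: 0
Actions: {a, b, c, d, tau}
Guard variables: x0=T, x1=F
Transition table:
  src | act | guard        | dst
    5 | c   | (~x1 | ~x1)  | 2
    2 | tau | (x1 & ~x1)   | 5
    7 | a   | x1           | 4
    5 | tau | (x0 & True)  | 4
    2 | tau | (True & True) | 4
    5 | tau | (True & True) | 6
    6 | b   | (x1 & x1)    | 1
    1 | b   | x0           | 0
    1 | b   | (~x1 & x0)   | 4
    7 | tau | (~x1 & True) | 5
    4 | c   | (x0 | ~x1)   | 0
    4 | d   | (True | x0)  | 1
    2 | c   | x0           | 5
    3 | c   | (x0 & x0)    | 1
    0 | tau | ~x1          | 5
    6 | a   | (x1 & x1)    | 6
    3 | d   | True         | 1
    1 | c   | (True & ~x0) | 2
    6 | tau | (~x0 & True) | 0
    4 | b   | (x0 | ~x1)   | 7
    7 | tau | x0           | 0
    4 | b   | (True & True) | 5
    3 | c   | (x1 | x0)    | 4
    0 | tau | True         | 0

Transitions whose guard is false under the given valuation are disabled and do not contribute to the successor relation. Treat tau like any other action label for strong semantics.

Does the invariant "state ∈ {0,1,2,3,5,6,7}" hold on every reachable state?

Answer: INVARIANT VIOLATED at state 4

Working:
Safe = {0,1,2,3,5,6,7}
Reach set: {0,1,2,4,5,6,7}
  0: safe
  1: safe
  2: safe
  4: ✗ unsafe
  5: safe
  6: safe
  7: safe
reach 4 via tau·tau — violates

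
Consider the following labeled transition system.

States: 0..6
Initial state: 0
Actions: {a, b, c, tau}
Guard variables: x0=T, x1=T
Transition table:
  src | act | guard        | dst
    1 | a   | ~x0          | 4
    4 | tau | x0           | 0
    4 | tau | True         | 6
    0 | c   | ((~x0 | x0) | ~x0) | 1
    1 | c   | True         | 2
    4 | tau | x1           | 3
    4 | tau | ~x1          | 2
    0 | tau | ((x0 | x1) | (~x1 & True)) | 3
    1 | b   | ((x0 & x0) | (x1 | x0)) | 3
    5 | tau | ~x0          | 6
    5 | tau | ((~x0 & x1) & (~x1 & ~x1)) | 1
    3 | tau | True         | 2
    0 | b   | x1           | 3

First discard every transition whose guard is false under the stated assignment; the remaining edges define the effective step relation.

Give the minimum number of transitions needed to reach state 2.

BFS to 2:
  L0 = {0}
  L1 = {1,3}
  L2 = {2}
depth(2)=2, e.g. b·tau

Answer: 2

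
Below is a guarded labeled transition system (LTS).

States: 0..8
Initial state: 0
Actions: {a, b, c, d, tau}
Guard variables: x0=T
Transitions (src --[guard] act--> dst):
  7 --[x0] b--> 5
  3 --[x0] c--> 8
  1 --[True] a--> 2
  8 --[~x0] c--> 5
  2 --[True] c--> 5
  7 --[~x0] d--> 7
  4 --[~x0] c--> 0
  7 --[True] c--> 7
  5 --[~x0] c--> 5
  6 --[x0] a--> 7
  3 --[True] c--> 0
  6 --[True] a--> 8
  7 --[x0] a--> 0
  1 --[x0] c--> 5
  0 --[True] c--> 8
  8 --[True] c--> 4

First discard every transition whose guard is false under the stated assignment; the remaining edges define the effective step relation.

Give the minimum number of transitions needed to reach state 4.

Answer: 2

Analysis:
Layered search for 4:
  L0 = {0}
  L1 = {8}
  L2 = {4}
4 enters at depth 2; path c·c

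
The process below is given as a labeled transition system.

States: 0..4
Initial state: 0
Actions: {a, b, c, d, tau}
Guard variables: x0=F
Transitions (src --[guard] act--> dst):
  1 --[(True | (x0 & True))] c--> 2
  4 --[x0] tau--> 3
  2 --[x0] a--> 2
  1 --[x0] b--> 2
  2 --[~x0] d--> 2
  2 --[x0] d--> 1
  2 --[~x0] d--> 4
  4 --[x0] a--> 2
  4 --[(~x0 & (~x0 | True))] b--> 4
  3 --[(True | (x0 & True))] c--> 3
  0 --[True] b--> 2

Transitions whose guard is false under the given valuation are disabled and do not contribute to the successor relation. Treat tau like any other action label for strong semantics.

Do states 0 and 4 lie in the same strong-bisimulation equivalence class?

Bisimulation quotient by refinement:
  π0 = {{0,1,2,3,4}}
  π1 = {{0,4},{1,3},{2}}
  π2 = {{0},{1},{2},{3},{4}}
5 equivalence class(es) (converged in 3)
class of 0: {0}; class of 4: {4}

Answer: NOT BISIMILAR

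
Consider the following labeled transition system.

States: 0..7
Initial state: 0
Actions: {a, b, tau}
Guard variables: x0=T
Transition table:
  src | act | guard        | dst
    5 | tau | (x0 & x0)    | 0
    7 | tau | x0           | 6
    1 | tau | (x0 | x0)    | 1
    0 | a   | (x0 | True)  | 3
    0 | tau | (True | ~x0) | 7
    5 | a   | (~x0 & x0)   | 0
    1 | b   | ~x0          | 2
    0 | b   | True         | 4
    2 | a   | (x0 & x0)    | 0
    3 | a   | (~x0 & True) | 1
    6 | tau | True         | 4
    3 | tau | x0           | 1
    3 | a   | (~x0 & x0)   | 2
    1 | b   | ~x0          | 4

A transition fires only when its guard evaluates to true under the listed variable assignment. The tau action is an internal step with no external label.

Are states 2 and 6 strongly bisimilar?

Answer: NOT BISIMILAR

Analysis:
Refine partition for ~:
  P[0] = {{0,1,2,3,4,5,6,7}}
  P[1] = {{0},{1,3,5,6,7},{2},{4}}
  P[2] = {{0},{1,3,7},{2},{4},{5},{6}}
  P[3] = {{0},{1,3},{2},{4},{5},{6},{7}}
stable after 4 split(s): 7 block(s)
2∈{2}, 6∈{6}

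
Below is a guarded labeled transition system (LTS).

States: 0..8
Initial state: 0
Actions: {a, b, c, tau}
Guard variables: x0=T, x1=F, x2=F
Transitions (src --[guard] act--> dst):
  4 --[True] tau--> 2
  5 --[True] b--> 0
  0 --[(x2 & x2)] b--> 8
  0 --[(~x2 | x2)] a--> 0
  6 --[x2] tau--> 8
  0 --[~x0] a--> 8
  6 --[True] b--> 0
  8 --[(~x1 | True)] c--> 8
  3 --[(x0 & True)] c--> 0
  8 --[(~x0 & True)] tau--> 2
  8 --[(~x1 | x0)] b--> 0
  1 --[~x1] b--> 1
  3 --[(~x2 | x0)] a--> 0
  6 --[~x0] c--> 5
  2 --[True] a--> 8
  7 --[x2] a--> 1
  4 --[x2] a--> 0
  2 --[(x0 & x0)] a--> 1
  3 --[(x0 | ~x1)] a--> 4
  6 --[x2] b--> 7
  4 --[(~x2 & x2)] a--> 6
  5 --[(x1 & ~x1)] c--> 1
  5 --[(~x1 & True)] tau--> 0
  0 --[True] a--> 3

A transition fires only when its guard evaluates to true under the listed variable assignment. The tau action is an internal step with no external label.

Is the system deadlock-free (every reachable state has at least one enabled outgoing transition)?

Answer: DEADLOCK-FREE

Trace:
Reach set: {0,1,2,3,4,8}
  0: a→0  a→3  [deg 2]
  1: b→1  [deg 1]
  2: a→1  a→8  [deg 2]
  3: a→0  a→4  c→0  [deg 3]
  4: tau→2  [deg 1]
  8: b→0  c→8  [deg 2]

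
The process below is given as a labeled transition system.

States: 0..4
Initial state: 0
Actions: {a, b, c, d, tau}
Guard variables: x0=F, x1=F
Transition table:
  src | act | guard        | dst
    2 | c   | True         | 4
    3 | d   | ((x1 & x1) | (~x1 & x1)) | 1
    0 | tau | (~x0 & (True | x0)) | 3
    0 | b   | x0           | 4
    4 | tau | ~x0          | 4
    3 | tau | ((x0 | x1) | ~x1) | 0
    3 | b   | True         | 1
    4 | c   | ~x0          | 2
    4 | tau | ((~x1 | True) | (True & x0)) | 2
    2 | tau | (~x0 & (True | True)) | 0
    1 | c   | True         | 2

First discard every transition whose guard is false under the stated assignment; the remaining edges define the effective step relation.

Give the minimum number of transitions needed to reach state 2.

Layered search for 2:
  Layer 0: {0}
  Layer 1: {3}
  Layer 2: {1}
  Layer 3: {2}
first hit 2 at d=3 via tau·b·c

Answer: 3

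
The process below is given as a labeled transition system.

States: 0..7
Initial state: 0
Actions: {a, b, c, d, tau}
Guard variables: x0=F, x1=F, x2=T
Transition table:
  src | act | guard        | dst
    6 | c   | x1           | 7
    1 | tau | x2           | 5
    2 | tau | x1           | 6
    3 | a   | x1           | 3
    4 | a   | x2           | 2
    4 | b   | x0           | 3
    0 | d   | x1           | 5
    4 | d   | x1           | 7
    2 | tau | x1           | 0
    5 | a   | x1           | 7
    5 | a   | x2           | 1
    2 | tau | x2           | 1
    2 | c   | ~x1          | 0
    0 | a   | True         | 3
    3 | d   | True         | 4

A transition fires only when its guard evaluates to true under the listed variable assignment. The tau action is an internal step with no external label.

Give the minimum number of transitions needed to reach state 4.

Answer: 2

Trace:
BFS to 4:
  depth 0: {0}
  depth 1: {3}
  depth 2: {4}
first hit 4 at d=2 via a·d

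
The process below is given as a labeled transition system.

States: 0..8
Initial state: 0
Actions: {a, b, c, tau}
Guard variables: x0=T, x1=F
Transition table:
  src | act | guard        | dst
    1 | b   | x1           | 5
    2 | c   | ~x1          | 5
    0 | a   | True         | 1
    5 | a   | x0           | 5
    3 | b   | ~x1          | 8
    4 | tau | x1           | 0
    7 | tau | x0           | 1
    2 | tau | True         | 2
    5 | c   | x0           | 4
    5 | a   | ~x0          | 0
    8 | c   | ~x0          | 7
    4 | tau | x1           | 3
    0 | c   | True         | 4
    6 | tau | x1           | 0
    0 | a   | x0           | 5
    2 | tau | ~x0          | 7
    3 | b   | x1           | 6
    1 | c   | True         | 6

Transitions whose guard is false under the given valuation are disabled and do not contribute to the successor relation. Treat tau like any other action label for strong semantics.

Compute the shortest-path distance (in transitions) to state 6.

Answer: 2

Analysis:
Layered search for 6:
  depth 0: {0}
  depth 1: {1,4,5}
  depth 2: {6}
first hit 6 at d=2 via a·c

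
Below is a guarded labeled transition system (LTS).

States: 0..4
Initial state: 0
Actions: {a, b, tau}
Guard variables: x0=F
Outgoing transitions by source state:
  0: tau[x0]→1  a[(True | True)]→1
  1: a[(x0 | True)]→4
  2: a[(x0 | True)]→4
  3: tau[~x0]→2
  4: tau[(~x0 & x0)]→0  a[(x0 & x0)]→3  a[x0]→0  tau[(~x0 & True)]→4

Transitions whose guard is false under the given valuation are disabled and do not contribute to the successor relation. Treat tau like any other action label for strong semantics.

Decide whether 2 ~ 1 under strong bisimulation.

Compute ~ classes (split until stable):
  P[0] = {{0,1,2,3,4}}
  P[1] = {{0,1,2},{3,4}}
  P[2] = {{0},{1,2},{3},{4}}
Fixed point at round 3; 4 class(es).
[2]={1,2}  [1]={1,2}

Answer: BISIMILAR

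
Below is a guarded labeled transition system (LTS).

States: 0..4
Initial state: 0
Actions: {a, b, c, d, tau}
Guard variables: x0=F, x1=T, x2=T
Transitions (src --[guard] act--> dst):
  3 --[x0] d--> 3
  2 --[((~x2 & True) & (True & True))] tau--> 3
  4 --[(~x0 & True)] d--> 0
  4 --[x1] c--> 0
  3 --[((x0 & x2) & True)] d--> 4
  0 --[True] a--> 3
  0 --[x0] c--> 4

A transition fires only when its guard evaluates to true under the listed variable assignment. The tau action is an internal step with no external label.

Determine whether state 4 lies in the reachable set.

Answer: UNREACHABLE

Working:
3 transition(s) survive guard evaluation.
Layer 0: {0}
Layer 1: {3}  cumulative {0,3}
Reach set: {0,3}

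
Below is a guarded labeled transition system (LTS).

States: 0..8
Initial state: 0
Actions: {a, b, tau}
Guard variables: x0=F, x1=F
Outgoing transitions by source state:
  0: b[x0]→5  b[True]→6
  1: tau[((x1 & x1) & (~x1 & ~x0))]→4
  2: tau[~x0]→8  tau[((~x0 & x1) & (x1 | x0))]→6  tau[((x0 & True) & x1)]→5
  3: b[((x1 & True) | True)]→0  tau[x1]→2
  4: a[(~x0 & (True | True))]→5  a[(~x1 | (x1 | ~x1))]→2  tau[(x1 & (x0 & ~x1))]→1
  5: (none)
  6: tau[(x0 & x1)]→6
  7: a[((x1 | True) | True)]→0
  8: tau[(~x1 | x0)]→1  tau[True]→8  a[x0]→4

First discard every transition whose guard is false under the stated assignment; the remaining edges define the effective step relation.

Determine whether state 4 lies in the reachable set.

8 transition(s) survive guard evaluation.
L0 = {0}
L1 = {6}  total {0,6}
Reach set: {0,6}

Answer: UNREACHABLE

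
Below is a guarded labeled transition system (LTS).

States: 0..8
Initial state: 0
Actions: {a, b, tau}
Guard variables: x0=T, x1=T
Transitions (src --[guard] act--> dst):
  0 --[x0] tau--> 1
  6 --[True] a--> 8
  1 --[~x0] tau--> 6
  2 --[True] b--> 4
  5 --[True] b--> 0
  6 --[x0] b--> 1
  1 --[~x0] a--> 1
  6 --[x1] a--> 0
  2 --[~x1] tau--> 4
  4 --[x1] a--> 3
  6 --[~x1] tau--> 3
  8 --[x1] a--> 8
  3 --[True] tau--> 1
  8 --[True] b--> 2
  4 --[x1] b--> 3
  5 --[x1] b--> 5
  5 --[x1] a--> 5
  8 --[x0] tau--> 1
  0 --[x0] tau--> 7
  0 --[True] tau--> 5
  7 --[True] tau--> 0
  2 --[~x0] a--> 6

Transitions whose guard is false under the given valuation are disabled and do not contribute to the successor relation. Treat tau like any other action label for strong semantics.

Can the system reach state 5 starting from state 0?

Answer: REACHABLE

Working:
After dropping false guards: 17 live edges.
L0 = {0}
L1 = {1,5,7}  cumulative {0,1,5,7}
Reachable = {0,1,5,7}
Path to 5: tau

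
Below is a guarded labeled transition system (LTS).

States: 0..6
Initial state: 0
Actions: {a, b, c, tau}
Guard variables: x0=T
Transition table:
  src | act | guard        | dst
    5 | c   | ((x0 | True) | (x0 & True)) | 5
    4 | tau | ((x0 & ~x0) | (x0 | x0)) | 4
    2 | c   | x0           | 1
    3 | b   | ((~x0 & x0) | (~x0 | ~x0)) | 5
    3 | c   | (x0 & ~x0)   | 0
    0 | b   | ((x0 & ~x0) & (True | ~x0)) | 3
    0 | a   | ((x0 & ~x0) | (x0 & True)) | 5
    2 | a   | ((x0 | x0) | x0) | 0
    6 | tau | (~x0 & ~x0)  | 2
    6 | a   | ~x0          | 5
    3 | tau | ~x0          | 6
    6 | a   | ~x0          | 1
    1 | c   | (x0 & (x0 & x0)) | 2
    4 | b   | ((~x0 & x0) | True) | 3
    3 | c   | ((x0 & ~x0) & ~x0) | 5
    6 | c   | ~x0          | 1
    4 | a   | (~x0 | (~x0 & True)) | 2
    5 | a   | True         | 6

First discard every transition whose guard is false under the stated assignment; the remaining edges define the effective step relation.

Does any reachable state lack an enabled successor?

Reachable = {0,5,6}
  0: a→5  [deg 1]
  5: a→6  c→5  [deg 2]
  6: ∅  [deadlock]
witness 6: a·a

Answer: DEADLOCK at state 6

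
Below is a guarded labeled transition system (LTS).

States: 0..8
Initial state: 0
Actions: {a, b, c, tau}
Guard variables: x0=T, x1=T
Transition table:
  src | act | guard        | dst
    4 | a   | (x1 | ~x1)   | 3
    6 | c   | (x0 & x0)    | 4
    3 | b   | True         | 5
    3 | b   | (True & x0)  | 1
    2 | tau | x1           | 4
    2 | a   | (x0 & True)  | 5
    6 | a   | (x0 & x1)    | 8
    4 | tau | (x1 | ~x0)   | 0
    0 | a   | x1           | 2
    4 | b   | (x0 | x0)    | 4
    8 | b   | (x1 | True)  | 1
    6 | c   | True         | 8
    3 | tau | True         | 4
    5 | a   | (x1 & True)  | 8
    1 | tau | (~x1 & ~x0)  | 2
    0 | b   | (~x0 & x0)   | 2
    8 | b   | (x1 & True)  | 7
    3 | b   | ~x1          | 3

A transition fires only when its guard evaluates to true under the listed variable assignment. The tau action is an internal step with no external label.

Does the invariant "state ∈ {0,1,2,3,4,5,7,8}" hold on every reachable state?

Answer: INVARIANT HOLDS

Trace:
Allowed set {0,1,2,3,4,5,7,8}
R = {0,1,2,3,4,5,7,8}
  0: safe
  1: safe
  2: safe
  3: safe
  4: safe
  5: safe
  7: safe
  8: safe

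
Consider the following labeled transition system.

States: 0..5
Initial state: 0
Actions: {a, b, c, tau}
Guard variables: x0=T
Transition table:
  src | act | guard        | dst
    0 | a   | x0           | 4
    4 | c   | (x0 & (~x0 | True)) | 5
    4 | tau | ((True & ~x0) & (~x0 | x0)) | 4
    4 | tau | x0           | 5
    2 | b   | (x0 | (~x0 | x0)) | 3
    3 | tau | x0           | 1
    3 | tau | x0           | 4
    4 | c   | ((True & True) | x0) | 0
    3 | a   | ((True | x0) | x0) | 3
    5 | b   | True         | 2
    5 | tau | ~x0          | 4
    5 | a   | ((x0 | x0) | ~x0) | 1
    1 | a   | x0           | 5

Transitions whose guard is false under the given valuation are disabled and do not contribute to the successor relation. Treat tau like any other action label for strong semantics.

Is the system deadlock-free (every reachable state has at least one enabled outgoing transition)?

R = {0,1,2,3,4,5}
  0: a→4  [deg 1]
  1: a→5  [deg 1]
  2: b→3  [deg 1]
  3: a→3  tau→1  tau→4  [deg 3]
  4: c→0  c→5  tau→5  [deg 3]
  5: a→1  b→2  [deg 2]

Answer: DEADLOCK-FREE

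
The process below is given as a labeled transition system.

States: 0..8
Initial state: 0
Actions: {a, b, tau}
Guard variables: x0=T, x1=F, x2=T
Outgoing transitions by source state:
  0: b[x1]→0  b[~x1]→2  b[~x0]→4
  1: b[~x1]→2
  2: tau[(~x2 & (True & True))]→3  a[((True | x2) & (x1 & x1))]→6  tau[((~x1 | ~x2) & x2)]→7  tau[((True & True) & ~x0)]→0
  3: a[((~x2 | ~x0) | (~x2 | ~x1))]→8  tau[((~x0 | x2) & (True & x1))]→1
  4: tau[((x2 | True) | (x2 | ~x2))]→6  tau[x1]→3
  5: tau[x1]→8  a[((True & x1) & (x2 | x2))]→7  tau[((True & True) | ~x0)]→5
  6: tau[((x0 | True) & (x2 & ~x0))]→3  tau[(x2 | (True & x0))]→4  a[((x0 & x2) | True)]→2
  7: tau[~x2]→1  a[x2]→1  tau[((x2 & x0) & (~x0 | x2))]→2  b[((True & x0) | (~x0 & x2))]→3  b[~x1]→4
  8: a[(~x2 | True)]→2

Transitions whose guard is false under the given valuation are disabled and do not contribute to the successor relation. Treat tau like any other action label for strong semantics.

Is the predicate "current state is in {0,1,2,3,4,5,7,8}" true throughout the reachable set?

Allowed set {0,1,2,3,4,5,7,8}
Reachable = {0,1,2,3,4,6,7,8}
  0: ok
  1: ok
  2: ok
  3: ok
  4: ok
  6: ✗ unsafe
  7: ok
  8: ok
counterexample path to 6: b·tau·b·tau

Answer: INVARIANT VIOLATED at state 6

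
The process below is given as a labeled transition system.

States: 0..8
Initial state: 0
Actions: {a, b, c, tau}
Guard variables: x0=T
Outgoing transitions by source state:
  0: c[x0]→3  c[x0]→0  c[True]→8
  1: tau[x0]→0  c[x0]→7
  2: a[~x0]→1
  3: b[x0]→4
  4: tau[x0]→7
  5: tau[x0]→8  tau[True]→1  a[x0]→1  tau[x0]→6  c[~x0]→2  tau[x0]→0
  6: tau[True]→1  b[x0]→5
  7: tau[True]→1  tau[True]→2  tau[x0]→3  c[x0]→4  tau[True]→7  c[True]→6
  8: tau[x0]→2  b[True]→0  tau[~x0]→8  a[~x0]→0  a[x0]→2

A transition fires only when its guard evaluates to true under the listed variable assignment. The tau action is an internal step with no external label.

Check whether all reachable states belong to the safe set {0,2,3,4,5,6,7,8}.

Allowed set {0,2,3,4,5,6,7,8}
R = {0,1,2,3,4,5,6,7,8}
  0: ok
  1: VIOLATES
  2: ok
  3: ok
  4: ok
  5: ok
  6: ok
  7: ok
  8: ok
counterexample path to 1: c·b·tau·tau

Answer: INVARIANT VIOLATED at state 1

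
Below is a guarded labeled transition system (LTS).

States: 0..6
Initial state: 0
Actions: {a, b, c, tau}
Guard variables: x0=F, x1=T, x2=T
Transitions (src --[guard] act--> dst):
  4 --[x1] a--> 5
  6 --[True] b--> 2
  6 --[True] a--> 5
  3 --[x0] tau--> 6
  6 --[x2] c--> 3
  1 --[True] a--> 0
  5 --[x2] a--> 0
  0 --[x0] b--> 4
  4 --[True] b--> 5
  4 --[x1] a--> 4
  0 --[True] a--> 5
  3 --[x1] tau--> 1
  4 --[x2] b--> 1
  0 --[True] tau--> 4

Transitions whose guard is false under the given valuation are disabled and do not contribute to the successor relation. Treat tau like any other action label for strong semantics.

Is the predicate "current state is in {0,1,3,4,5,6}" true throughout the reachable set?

Answer: INVARIANT HOLDS

Analysis:
Safe = {0,1,3,4,5,6}
Reachable = {0,1,4,5}
  0: safe
  1: safe
  4: safe
  5: safe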